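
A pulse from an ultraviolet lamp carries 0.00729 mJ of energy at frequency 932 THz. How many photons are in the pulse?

Per-photon energy: E = 6.175e-19 J (from frequency = 932 THz).
N = E_total / E_photon = 7.29e-6 J / 6.175e-19 J = 1.18e13.

1.18e13 photons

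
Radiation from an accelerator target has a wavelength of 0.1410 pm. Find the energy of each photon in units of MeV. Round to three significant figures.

8.79 MeV

In SI units: λ = 0.1410 pm = 1.410 × 10^-13 m.
Apply E = hc/λ: E = 1.409 × 10^-12 J.
Converting to MeV: E = 8.793 MeV ≈ 8.79 MeV.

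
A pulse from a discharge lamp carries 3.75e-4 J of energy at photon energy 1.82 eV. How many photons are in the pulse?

1.29e15 photons

Per-photon energy: E = 2.916e-19 J (from energy = 1.82 eV).
N = E_total / E_photon = 3.75e-4 J / 2.916e-19 J = 1.29e15.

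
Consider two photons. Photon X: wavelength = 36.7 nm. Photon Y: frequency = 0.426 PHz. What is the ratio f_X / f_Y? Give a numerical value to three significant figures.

f_X = 8.169e15 Hz (from wavelength = 36.7 nm, via f = c/λ).
f_Y = 4.260e14 Hz (from frequency = 0.426 PHz, via f given directly).
Ratio = 8.169e15 / 4.260e14 = 19.2.

19.2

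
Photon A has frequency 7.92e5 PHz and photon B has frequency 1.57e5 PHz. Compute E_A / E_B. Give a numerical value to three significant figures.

E_A = 5.248e-13 J (from frequency = 7.92e5 PHz, via E = hf).
E_B = 1.040e-13 J (from frequency = 1.57e5 PHz, via E = hf).
Ratio = 5.248e-13 / 1.040e-13 = 5.04.

5.04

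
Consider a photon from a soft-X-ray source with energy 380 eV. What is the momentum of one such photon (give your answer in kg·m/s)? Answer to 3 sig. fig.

2.03·10^-25 kg·m/s

(c = 2.99792458·10^8 m/s, 1 eV = 1.602176634·10^-19 J.)
First convert: E = 380 eV = 6.0883·10^-17 J.
Apply p = E/c: p = 2.031·10^-25 kg·m/s.
So p ≈ 2.03·10^-25 kg·m/s.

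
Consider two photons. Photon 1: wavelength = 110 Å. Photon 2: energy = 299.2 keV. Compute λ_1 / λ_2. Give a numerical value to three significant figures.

2650

λ_1 = 1.100 × 10^-8 m (from wavelength = 110 Å, via λ given directly).
λ_2 = 4.144 × 10^-12 m (from energy = 299.2 keV, via λ = hc/E).
Ratio = 1.100 × 10^-8 / 4.144 × 10^-12 = 2650.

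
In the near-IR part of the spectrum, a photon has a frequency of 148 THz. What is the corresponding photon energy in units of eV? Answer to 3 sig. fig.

First convert: f = 148 THz = 1.48e14 Hz.
Since E = hf for a photon, E = 9.807e-20 J.
Converting to eV: E = 0.6121 eV ≈ 0.612 eV.

0.612 eV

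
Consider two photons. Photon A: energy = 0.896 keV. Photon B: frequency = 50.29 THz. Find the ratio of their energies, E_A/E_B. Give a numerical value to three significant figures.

E_A = 1.436·10^-16 J (from energy = 0.896 keV, via E given directly).
E_B = 3.332·10^-20 J (from frequency = 50.29 THz, via E = hf).
Ratio = 1.436·10^-16 / 3.332·10^-20 = 4310.

4310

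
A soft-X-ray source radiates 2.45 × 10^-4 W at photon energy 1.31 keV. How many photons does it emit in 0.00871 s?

1.02 × 10^10 photons

Total energy: E_total = P·t = 2.45 × 10^-4 × 0.00871 = 2.134 × 10^-6 J.
Per-photon energy: E = 2.099 × 10^-16 J.
N = E_total / E_photon = 1.02 × 10^10.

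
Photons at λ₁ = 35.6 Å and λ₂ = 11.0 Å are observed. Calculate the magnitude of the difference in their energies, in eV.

Using E = hc/λ: E₁ = 5.580·10^-17 J, E₂ = 1.806·10^-16 J.
|ΔE| = |5.580·10^-17 − 1.806·10^-16| = 1.25·10^-16 J = 779 eV.

779 eV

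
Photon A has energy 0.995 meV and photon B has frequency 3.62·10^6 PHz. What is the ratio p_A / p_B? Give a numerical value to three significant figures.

6.65·10^-11

p_A = 5.318·10^-31 kg·m/s (from energy = 0.995 meV, via p = E/c).
p_B = 8.001·10^-21 kg·m/s (from frequency = 3.62·10^6 PHz, via p = hf/c).
Ratio = 5.318·10^-31 / 8.001·10^-21 = 6.65·10^-11.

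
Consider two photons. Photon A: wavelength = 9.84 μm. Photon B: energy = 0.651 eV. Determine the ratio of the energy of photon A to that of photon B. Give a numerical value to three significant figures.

E_A = 2.019 × 10^-20 J (from wavelength = 9.84 μm, via E = hc/λ).
E_B = 1.043 × 10^-19 J (from energy = 0.651 eV, via E given directly).
Ratio = 2.019 × 10^-20 / 1.043 × 10^-19 = 0.194.

0.194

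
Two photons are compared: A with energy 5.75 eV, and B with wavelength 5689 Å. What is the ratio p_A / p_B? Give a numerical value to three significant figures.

p_A = 3.073 × 10^-27 kg·m/s (from energy = 5.75 eV, via p = E/c).
p_B = 1.165 × 10^-27 kg·m/s (from wavelength = 5689 Å, via p = h/λ).
Ratio = 3.073 × 10^-27 / 1.165 × 10^-27 = 2.64.

2.64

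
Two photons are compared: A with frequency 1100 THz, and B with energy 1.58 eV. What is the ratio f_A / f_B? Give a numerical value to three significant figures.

2.88

f_A = 1.100e15 Hz (from frequency = 1100 THz, via f given directly).
f_B = 3.820e14 Hz (from energy = 1.58 eV, via f = E/h).
Ratio = 1.100e15 / 3.820e14 = 2.88.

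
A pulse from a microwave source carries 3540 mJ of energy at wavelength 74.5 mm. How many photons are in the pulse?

Per-photon energy: E = 2.666 × 10^-24 J (from wavelength = 74.5 mm).
N = E_total / E_photon = 3.54 J / 2.666 × 10^-24 J = 1.33 × 10^24.

1.33 × 10^24 photons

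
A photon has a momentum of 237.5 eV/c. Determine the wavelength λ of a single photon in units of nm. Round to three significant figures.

5.22 nm

First convert: p = 237.5 eV/c = 1.2693e-25 kg·m/s.
The photon relation is λ = h/p, giving λ = 5.220e-9 m.
Converting to nm: λ = 5.220 nm ≈ 5.22 nm.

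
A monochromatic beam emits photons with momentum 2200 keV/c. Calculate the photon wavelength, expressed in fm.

Use h = 6.62607015·10^-34 J·s, c = 2.99792458·10^8 m/s, 1 eV = 1.602176634·10^-19 J.
Convert to SI: p = 2200 keV/c = 1.1757·10^-21 kg·m/s.
Since λ = h/p for a photon, λ = 5.636·10^-13 m.
Converting to fm: λ = 563.6 fm ≈ 564 fm.

564 fm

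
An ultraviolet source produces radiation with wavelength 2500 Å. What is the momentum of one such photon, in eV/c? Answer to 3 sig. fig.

4.96 eV/c

(h = 6.62607015e-34 J·s, c = 2.99792458e8 m/s, 1 eV = 1.602176634e-19 J.)
In SI units: λ = 2500 Å = 2.5e-7 m.
The photon relation is p = h/λ, giving p = 2.650e-27 kg·m/s.
Converting to eV/c: p = 4.959 eV/c ≈ 4.96 eV/c.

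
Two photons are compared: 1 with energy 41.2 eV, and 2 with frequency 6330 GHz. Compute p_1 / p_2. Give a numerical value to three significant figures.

1570

p_1 = 2.202 × 10^-26 kg·m/s (from energy = 41.2 eV, via p = E/c).
p_2 = 1.399 × 10^-29 kg·m/s (from frequency = 6330 GHz, via p = hf/c).
Ratio = 2.202 × 10^-26 / 1.399 × 10^-29 = 1570.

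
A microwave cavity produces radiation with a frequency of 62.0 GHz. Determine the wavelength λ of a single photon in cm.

In SI units: f = 62.0 GHz = 6.20·10^10 Hz.
For a photon λ = c/f, so λ = 0.004835 m.
Converting to cm: λ = 0.4835 cm ≈ 0.484 cm.

0.484 cm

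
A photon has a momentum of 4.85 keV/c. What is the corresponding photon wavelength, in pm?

Take h = 6.62607015 × 10^-34 J·s, c = 2.99792458 × 10^8 m/s, 1 eV = 1.602176634 × 10^-19 J.
In SI units: p = 4.85 keV/c = 2.5920 × 10^-24 kg·m/s.
Since λ = h/p for a photon, λ = 2.556 × 10^-10 m.
Converting to pm: λ = 255.6 pm ≈ 256 pm.

256 pm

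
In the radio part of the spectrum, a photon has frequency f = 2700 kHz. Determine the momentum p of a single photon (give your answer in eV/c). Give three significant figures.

(h = 6.62607015·10^-34 J·s, c = 2.99792458·10^8 m/s, 1 eV = 1.602176634·10^-19 J.)
Convert to SI: f = 2700 kHz = 2.7·10^6 Hz.
Apply p = hf/c: p = 5.968·10^-36 kg·m/s.
Converting to eV/c: p = 1.117·10^-8 eV/c ≈ 1.12·10^-8 eV/c.

1.12·10^-8 eV/c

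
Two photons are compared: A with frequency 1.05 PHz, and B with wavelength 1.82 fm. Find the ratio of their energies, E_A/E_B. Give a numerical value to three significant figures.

E_A = 6.957e-19 J (from frequency = 1.05 PHz, via E = hf).
E_B = 1.091e-10 J (from wavelength = 1.82 fm, via E = hc/λ).
Ratio = 6.957e-19 / 1.091e-10 = 6.37e-9.

6.37e-9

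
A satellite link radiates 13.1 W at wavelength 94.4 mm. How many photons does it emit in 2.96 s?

Total energy: E_total = P·t = 13.1 × 2.96 = 38.78 J.
Per-photon energy: E = 2.104e-24 J.
N = E_total / E_photon = 1.84e25.

1.84e25 photons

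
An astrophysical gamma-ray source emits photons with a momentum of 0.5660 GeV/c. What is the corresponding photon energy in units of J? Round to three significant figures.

9.07 × 10^-11 J

Convert to SI: p = 0.5660 GeV/c = 3.0249 × 10^-19 kg·m/s.
Apply E = pc: E = 9.068 × 10^-11 J.
So E ≈ 9.07 × 10^-11 J.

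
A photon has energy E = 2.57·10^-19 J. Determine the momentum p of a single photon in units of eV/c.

The photon relation is p = E/c, giving p = 8.573·10^-28 kg·m/s.
Converting to eV/c: p = 1.604 eV/c ≈ 1.60 eV/c.

1.60 eV/c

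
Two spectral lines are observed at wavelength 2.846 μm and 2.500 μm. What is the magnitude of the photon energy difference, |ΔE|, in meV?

60.3 meV

Using E = hc/λ: E₁ = 6.9798e-20 J, E₂ = 7.9458e-20 J.
|ΔE| = |6.9798e-20 − 7.9458e-20| = 9.66e-21 J = 60.3 meV.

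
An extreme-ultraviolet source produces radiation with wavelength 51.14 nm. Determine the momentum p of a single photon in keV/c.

Convert to SI: λ = 51.14 nm = 5.114 × 10^-8 m.
Apply p = h/λ: p = 1.296 × 10^-26 kg·m/s.
Converting to keV/c: p = 0.02424 keV/c ≈ 0.0242 keV/c.

0.0242 keV/c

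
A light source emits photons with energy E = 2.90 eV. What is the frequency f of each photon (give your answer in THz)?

701 THz

(h = 6.62607015e-34 J·s, 1 eV = 1.602176634e-19 J.)
Convert to SI: E = 2.90 eV = 4.6463e-19 J.
Apply f = E/h: f = 7.012e14 Hz.
Converting to THz: f = 701.2 THz ≈ 701 THz.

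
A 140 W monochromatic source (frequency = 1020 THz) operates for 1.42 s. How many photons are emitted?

Total energy: E_total = P·t = 140 × 1.42 = 198.8 J.
Per-photon energy: E = 6.759e-19 J.
N = E_total / E_photon = 2.94e20.

2.94e20 photons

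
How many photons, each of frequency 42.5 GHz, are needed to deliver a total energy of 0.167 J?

Per-photon energy: E = 2.816·10^-23 J (from frequency = 42.5 GHz).
N = E_total / E_photon = 0.167 J / 2.816·10^-23 J = 5.93·10^21.

5.93·10^21 photons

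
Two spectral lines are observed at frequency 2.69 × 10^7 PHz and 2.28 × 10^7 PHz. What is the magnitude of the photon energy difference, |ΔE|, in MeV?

Using E = hf: E₁ = 1.782 × 10^-11 J, E₂ = 1.511 × 10^-11 J.
|ΔE| = |1.782 × 10^-11 − 1.511 × 10^-11| = 2.72 × 10^-12 J = 17.0 MeV.

17.0 MeV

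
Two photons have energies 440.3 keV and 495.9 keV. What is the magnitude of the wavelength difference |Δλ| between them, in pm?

0.316 pm

Using λ = hc/E: λ₁ = 2.8159e-12 m, λ₂ = 2.5002e-12 m.
|Δλ| = |2.8159e-12 − 2.5002e-12| = 3.16e-13 m = 0.316 pm.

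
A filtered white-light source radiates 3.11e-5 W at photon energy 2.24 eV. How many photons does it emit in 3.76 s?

Total energy: E_total = P·t = 3.11e-5 × 3.76 = 1.169e-4 J.
Per-photon energy: E = 3.589e-19 J.
N = E_total / E_photon = 3.26e14.

3.26e14 photons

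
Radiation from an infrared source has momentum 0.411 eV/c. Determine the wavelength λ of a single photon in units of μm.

3.02 μm

Use h = 6.62607015e-34 J·s, c = 2.99792458e8 m/s, 1 eV = 1.602176634e-19 J.
First convert: p = 0.411 eV/c = 2.1965e-28 kg·m/s.
For a photon λ = h/p, so λ = 3.017e-6 m.
Converting to μm: λ = 3.017 μm ≈ 3.02 μm.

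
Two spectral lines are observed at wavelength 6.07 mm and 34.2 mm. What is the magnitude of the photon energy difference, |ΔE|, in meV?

0.168 meV

Using E = hc/λ: E₁ = 3.273 × 10^-23 J, E₂ = 5.808 × 10^-24 J.
|ΔE| = |3.273 × 10^-23 − 5.808 × 10^-24| = 2.69 × 10^-23 J = 0.168 meV.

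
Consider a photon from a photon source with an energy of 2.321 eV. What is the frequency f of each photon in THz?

Use h = 6.62607015 × 10^-34 J·s, 1 eV = 1.602176634 × 10^-19 J.
First convert: E = 2.321 eV = 3.7187 × 10^-19 J.
Since f = E/h for a photon, f = 5.612 × 10^14 Hz.
Converting to THz: f = 561.2 THz ≈ 561 THz.

561 THz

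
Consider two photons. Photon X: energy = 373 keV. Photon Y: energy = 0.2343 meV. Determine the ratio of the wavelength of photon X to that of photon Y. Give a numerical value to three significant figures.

λ_X = 3.324 × 10^-12 m (from energy = 373 keV, via λ = hc/E).
λ_Y = 0.005292 m (from energy = 0.2343 meV, via λ = hc/E).
Ratio = 3.324 × 10^-12 / 0.005292 = 6.28 × 10^-10.

6.28 × 10^-10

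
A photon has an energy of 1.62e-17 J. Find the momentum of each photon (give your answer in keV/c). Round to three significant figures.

0.101 keV/c

For a photon p = E/c, so p = 5.404e-26 kg·m/s.
Converting to keV/c: p = 0.1011 keV/c ≈ 0.101 keV/c.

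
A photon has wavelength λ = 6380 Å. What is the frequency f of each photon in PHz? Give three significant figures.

Use c = 2.99792458e8 m/s.
First convert: λ = 6380 Å = 6.38e-7 m.
The photon relation is f = c/λ, giving f = 4.699e14 Hz.
Converting to PHz: f = 0.4699 PHz ≈ 0.470 PHz.

0.470 PHz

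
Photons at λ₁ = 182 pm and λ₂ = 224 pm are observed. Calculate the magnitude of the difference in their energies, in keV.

1.28 keV

Using E = hc/λ: E₁ = 1.091 × 10^-15 J, E₂ = 8.868 × 10^-16 J.
|ΔE| = |1.091 × 10^-15 − 8.868 × 10^-16| = 2.05 × 10^-16 J = 1.28 keV.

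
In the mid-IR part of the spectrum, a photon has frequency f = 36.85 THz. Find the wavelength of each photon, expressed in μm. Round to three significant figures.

8.14 μm

First convert: f = 36.85 THz = 3.685·10^13 Hz.
The photon relation is λ = c/f, giving λ = 8.135·10^-6 m.
Converting to μm: λ = 8.135 μm ≈ 8.14 μm.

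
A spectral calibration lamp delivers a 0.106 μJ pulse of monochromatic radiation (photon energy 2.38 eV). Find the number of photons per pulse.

Per-photon energy: E = 3.813 × 10^-19 J (from energy = 2.38 eV).
N = E_total / E_photon = 1.06 × 10^-7 J / 3.813 × 10^-19 J = 2.78 × 10^11.

2.78 × 10^11 photons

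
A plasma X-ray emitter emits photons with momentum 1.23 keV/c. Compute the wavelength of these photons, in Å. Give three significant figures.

Use h = 6.62607015e-34 J·s, c = 2.99792458e8 m/s, 1 eV = 1.602176634e-19 J.
In SI units: p = 1.23 keV/c = 6.5735e-25 kg·m/s.
For a photon λ = h/p, so λ = 1.008e-9 m.
Converting to Å: λ = 10.08 Å ≈ 10.1 Å.

10.1 Å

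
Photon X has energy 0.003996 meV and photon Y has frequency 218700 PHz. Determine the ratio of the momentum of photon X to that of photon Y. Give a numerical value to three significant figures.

4.42·10^-12

p_X = 2.136·10^-33 kg·m/s (from energy = 0.003996 meV, via p = E/c).
p_Y = 4.834·10^-22 kg·m/s (from frequency = 218700 PHz, via p = hf/c).
Ratio = 2.136·10^-33 / 4.834·10^-22 = 4.42·10^-12.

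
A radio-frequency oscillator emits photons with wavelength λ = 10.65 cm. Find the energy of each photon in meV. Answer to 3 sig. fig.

0.0116 meV

First convert: λ = 10.65 cm = 0.1065 m.
For a photon E = hc/λ, so E = 1.865 × 10^-24 J.
Converting to meV: E = 0.01164 meV ≈ 0.0116 meV.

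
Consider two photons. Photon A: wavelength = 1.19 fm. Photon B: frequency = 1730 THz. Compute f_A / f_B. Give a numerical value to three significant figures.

1.46 × 10^8

f_A = 2.519 × 10^23 Hz (from wavelength = 1.19 fm, via f = c/λ).
f_B = 1.730 × 10^15 Hz (from frequency = 1730 THz, via f given directly).
Ratio = 2.519 × 10^23 / 1.730 × 10^15 = 1.46 × 10^8.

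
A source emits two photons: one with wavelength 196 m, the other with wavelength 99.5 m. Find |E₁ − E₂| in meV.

6.13e-6 meV

Using E = hc/λ: E₁ = 1.013e-27 J, E₂ = 1.996e-27 J.
|ΔE| = |1.013e-27 − 1.996e-27| = 9.83e-28 J = 6.13e-6 meV.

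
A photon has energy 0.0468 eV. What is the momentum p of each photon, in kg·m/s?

First convert: E = 0.0468 eV = 7.4982e-21 J.
Since p = E/c for a photon, p = 2.501e-29 kg·m/s.
So p ≈ 2.50e-29 kg·m/s.

2.50e-29 kg·m/s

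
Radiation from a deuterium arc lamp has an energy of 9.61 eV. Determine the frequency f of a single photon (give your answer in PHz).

First convert: E = 9.61 eV = 1.5397 × 10^-18 J.
Apply f = E/h: f = 2.324 × 10^15 Hz.
Converting to PHz: f = 2.324 PHz ≈ 2.32 PHz.

2.32 PHz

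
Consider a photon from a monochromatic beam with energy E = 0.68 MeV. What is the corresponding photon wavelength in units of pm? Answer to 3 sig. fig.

1.82 pm

Use h = 6.62607015 × 10^-34 J·s, c = 2.99792458 × 10^8 m/s, 1 eV = 1.602176634 × 10^-19 J.
In SI units: E = 0.68 MeV = 1.0895 × 10^-13 J.
For a photon λ = hc/E, so λ = 1.823 × 10^-12 m.
Converting to pm: λ = 1.823 pm ≈ 1.82 pm.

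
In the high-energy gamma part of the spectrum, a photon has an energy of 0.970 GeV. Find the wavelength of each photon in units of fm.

1.28 fm

In SI units: E = 0.970 GeV = 1.5541·10^-10 J.
For a photon λ = hc/E, so λ = 1.278·10^-15 m.
Converting to fm: λ = 1.278 fm ≈ 1.28 fm.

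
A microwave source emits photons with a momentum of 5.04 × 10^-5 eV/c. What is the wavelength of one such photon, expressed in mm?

Use h = 6.62607015 × 10^-34 J·s, c = 2.99792458 × 10^8 m/s, 1 eV = 1.602176634 × 10^-19 J.
First convert: p = 5.04 × 10^-5 eV/c = 2.6935 × 10^-32 kg·m/s.
Since λ = h/p for a photon, λ = 0.02460 m.
Converting to mm: λ = 24.60 mm ≈ 24.6 mm.

24.6 mm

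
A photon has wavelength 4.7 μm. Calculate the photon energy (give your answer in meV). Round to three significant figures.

264 meV

Take h = 6.62607015e-34 J·s, c = 2.99792458e8 m/s, 1 eV = 1.602176634e-19 J.
Convert to SI: λ = 4.7 μm = 4.7e-6 m.
Since E = hc/λ for a photon, E = 4.226e-20 J.
Converting to meV: E = 263.8 meV ≈ 264 meV.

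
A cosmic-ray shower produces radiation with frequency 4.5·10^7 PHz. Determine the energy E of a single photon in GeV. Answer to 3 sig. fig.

Use h = 6.62607015·10^-34 J·s, 1 eV = 1.602176634·10^-19 J.
First convert: f = 4.5·10^7 PHz = 4.5·10^22 Hz.
The photon relation is E = hf, giving E = 2.982·10^-11 J.
Converting to GeV: E = 0.1861 GeV ≈ 0.186 GeV.

0.186 GeV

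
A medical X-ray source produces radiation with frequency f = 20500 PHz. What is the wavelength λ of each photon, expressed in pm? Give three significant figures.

14.6 pm

In SI units: f = 20500 PHz = 2.05e19 Hz.
For a photon λ = c/f, so λ = 1.462e-11 m.
Converting to pm: λ = 14.62 pm ≈ 14.6 pm.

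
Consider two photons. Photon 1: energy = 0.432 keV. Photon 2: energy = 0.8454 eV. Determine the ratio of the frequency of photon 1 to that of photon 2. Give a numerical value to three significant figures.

511

f_1 = 1.045·10^17 Hz (from energy = 0.432 keV, via f = E/h).
f_2 = 2.044·10^14 Hz (from energy = 0.8454 eV, via f = E/h).
Ratio = 1.045·10^17 / 2.044·10^14 = 511.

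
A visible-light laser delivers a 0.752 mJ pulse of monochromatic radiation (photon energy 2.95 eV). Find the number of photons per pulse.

1.59 × 10^15 photons

Per-photon energy: E = 4.726 × 10^-19 J (from energy = 2.95 eV).
N = E_total / E_photon = 7.52 × 10^-4 J / 4.726 × 10^-19 J = 1.59 × 10^15.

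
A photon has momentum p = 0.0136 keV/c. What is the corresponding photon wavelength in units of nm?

Use h = 6.62607015 × 10^-34 J·s, c = 2.99792458 × 10^8 m/s, 1 eV = 1.602176634 × 10^-19 J.
Convert to SI: p = 0.0136 keV/c = 7.2682 × 10^-27 kg·m/s.
For a photon λ = h/p, so λ = 9.116 × 10^-8 m.
Converting to nm: λ = 91.16 nm ≈ 91.2 nm.

91.2 nm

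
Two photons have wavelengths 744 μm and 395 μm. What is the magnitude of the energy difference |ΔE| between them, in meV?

Using E = hc/λ: E₁ = 2.670 × 10^-22 J, E₂ = 5.029 × 10^-22 J.
|ΔE| = |2.670 × 10^-22 − 5.029 × 10^-22| = 2.36 × 10^-22 J = 1.47 meV.

1.47 meV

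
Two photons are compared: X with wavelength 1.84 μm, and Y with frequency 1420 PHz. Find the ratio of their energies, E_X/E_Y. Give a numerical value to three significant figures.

E_X = 1.080e-19 J (from wavelength = 1.84 μm, via E = hc/λ).
E_Y = 9.409e-16 J (from frequency = 1420 PHz, via E = hf).
Ratio = 1.080e-19 / 9.409e-16 = 1.15e-4.

1.15e-4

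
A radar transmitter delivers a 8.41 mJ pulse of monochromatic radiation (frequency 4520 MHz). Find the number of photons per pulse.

Per-photon energy: E = 2.995e-24 J (from frequency = 4520 MHz).
N = E_total / E_photon = 0.00841 J / 2.995e-24 J = 2.81e21.

2.81e21 photons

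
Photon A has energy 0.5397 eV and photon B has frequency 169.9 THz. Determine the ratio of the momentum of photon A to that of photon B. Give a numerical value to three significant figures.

p_A = 2.884 × 10^-28 kg·m/s (from energy = 0.5397 eV, via p = E/c).
p_B = 3.755 × 10^-28 kg·m/s (from frequency = 169.9 THz, via p = hf/c).
Ratio = 2.884 × 10^-28 / 3.755 × 10^-28 = 0.768.

0.768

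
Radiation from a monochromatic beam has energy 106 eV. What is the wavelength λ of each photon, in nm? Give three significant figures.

Convert to SI: E = 106 eV = 1.6983e-17 J.
Apply λ = hc/E: λ = 1.170e-8 m.
Converting to nm: λ = 11.70 nm ≈ 11.7 nm.

11.7 nm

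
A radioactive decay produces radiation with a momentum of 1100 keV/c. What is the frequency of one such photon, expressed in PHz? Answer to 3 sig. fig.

2.66e5 PHz

Convert to SI: p = 1100 keV/c = 5.8787e-22 kg·m/s.
Apply f = pc/h: f = 2.660e20 Hz.
Converting to PHz: f = 266000 PHz ≈ 2.66e5 PHz.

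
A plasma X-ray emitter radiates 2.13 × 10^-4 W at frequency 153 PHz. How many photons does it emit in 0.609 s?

Total energy: E_total = P·t = 2.13 × 10^-4 × 0.609 = 1.297 × 10^-4 J.
Per-photon energy: E = 1.014 × 10^-16 J.
N = E_total / E_photon = 1.28 × 10^12.

1.28 × 10^12 photons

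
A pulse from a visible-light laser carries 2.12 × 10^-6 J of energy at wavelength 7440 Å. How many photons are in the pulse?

Per-photon energy: E = 2.670 × 10^-19 J (from wavelength = 7440 Å).
N = E_total / E_photon = 2.12 × 10^-6 J / 2.670 × 10^-19 J = 7.94 × 10^12.

7.94 × 10^12 photons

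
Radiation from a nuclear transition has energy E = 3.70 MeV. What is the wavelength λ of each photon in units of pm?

0.335 pm

First convert: E = 3.70 MeV = 5.9281e-13 J.
Since λ = hc/E for a photon, λ = 3.351e-13 m.
Converting to pm: λ = 0.3351 pm ≈ 0.335 pm.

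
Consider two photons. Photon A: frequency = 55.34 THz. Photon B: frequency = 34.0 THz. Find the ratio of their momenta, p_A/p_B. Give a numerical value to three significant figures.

p_A = 1.223·10^-28 kg·m/s (from frequency = 55.34 THz, via p = hf/c).
p_B = 7.515·10^-29 kg·m/s (from frequency = 34.0 THz, via p = hf/c).
Ratio = 1.223·10^-28 / 7.515·10^-29 = 1.63.

1.63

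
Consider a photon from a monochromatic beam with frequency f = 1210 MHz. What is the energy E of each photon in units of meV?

5.00·10^-3 meV

First convert: f = 1210 MHz = 1.21·10^9 Hz.
For a photon E = hf, so E = 8.018·10^-25 J.
Converting to meV: E = 0.005004 meV ≈ 5.00·10^-3 meV.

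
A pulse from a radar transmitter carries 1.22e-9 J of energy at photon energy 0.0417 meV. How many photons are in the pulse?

1.83e14 photons

Per-photon energy: E = 6.681e-24 J (from energy = 0.0417 meV).
N = E_total / E_photon = 1.22e-9 J / 6.681e-24 J = 1.83e14.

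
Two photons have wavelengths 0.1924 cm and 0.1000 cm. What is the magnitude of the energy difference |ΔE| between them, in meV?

Using E = hc/λ: E₁ = 1.0325e-22 J, E₂ = 1.9864e-22 J.
|ΔE| = |1.0325e-22 − 1.9864e-22| = 9.54e-23 J = 0.595 meV.

0.595 meV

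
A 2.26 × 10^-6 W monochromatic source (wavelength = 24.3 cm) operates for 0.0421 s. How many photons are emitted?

1.16 × 10^17 photons

Total energy: E_total = P·t = 2.26 × 10^-6 × 0.0421 = 9.515 × 10^-8 J.
Per-photon energy: E = 8.175 × 10^-25 J.
N = E_total / E_photon = 1.16 × 10^17.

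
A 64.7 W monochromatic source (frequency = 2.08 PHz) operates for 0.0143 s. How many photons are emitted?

Total energy: E_total = P·t = 64.7 × 0.0143 = 0.9252 J.
Per-photon energy: E = 1.378e-18 J.
N = E_total / E_photon = 6.71e17.

6.71e17 photons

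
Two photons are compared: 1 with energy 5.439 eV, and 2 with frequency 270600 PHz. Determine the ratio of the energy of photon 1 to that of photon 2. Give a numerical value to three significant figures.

4.86e-6

E_1 = 8.714e-19 J (from energy = 5.439 eV, via E given directly).
E_2 = 1.793e-13 J (from frequency = 270600 PHz, via E = hf).
Ratio = 8.714e-19 / 1.793e-13 = 4.86e-6.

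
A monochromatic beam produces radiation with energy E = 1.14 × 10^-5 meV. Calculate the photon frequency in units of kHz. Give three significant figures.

2760 kHz

Use h = 6.62607015 × 10^-34 J·s, 1 eV = 1.602176634 × 10^-19 J.
Convert to SI: E = 1.14 × 10^-5 meV = 1.8265 × 10^-27 J.
For a photon f = E/h, so f = 2.757 × 10^6 Hz.
Converting to kHz: f = 2757 kHz ≈ 2760 kHz.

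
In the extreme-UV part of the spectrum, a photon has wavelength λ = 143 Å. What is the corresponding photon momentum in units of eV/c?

Take h = 6.62607015 × 10^-34 J·s, c = 2.99792458 × 10^8 m/s, 1 eV = 1.602176634 × 10^-19 J.
First convert: λ = 143 Å = 1.43 × 10^-8 m.
For a photon p = h/λ, so p = 4.634 × 10^-26 kg·m/s.
Converting to eV/c: p = 86.70 eV/c ≈ 86.7 eV/c.

86.7 eV/c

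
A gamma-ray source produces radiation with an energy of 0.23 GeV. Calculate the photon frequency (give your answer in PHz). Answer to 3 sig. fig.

5.56 × 10^7 PHz

In SI units: E = 0.23 GeV = 3.6850 × 10^-11 J.
For a photon f = E/h, so f = 5.561 × 10^22 Hz.
Converting to PHz: f = 5.561 × 10^7 PHz ≈ 5.56 × 10^7 PHz.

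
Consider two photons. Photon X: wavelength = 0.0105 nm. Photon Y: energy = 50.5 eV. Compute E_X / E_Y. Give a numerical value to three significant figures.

2340

E_X = 1.892·10^-14 J (from wavelength = 0.0105 nm, via E = hc/λ).
E_Y = 8.091·10^-18 J (from energy = 50.5 eV, via E given directly).
Ratio = 1.892·10^-14 / 8.091·10^-18 = 2340.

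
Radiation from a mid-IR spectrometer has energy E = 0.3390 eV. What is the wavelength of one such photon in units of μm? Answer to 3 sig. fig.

(h = 6.62607015e-34 J·s, c = 2.99792458e8 m/s, 1 eV = 1.602176634e-19 J.)
Convert to SI: E = 0.3390 eV = 5.4314e-20 J.
The photon relation is λ = hc/E, giving λ = 3.657e-6 m.
Converting to μm: λ = 3.657 μm ≈ 3.66 μm.

3.66 μm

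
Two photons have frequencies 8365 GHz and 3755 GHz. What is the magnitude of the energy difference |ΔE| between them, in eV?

0.0191 eV

Using E = hf: E₁ = 5.5427 × 10^-21 J, E₂ = 2.4881 × 10^-21 J.
|ΔE| = |5.5427 × 10^-21 − 2.4881 × 10^-21| = 3.05 × 10^-21 J = 0.0191 eV.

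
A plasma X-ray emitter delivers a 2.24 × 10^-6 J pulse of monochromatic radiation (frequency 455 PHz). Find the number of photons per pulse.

7.43 × 10^9 photons

Per-photon energy: E = 3.015 × 10^-16 J (from frequency = 455 PHz).
N = E_total / E_photon = 2.24 × 10^-6 J / 3.015 × 10^-16 J = 7.43 × 10^9.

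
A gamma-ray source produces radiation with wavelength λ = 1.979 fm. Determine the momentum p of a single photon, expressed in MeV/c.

626 MeV/c

Use h = 6.62607015e-34 J·s, c = 2.99792458e8 m/s, 1 eV = 1.602176634e-19 J.
In SI units: λ = 1.979 fm = 1.979e-15 m.
The photon relation is p = h/λ, giving p = 3.348e-19 kg·m/s.
Converting to MeV/c: p = 626.5 MeV/c ≈ 626 MeV/c.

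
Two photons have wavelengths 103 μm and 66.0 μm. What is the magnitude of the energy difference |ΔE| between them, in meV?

Using E = hc/λ: E₁ = 1.929 × 10^-21 J, E₂ = 3.010 × 10^-21 J.
|ΔE| = |1.929 × 10^-21 − 3.010 × 10^-21| = 1.08 × 10^-21 J = 6.75 meV.

6.75 meV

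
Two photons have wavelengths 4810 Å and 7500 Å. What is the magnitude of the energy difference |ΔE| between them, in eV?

Using E = hc/λ: E₁ = 4.130 × 10^-19 J, E₂ = 2.649 × 10^-19 J.
|ΔE| = |4.130 × 10^-19 − 2.649 × 10^-19| = 1.48 × 10^-19 J = 0.925 eV.

0.925 eV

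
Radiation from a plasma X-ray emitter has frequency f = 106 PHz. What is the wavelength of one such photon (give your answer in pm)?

2830 pm

First convert: f = 106 PHz = 1.06 × 10^17 Hz.
Since λ = c/f for a photon, λ = 2.828 × 10^-9 m.
Converting to pm: λ = 2828 pm ≈ 2830 pm.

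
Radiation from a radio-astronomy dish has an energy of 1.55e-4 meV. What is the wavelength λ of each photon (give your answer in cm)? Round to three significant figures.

(h = 6.62607015e-34 J·s, c = 2.99792458e8 m/s, 1 eV = 1.602176634e-19 J.)
First convert: E = 1.55e-4 meV = 2.4834e-26 J.
The photon relation is λ = hc/E, giving λ = 7.999 m.
Converting to cm: λ = 799.9 cm ≈ 800 cm.

800 cm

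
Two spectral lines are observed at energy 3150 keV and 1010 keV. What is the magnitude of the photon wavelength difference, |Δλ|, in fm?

834 fm

Using λ = hc/E: λ₁ = 3.936 × 10^-13 m, λ₂ = 1.228 × 10^-12 m.
|Δλ| = |3.936 × 10^-13 − 1.228 × 10^-12| = 8.34 × 10^-13 m = 834 fm.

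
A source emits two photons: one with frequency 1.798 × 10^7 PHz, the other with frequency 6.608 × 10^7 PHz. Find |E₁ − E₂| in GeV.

0.199 GeV

Using E = hf: E₁ = 1.1914 × 10^-11 J, E₂ = 4.3785 × 10^-11 J.
|ΔE| = |1.1914 × 10^-11 − 4.3785 × 10^-11| = 3.19 × 10^-11 J = 0.199 GeV.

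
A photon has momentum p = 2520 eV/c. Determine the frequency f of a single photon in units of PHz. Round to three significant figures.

First convert: p = 2520 eV/c = 1.3468e-24 kg·m/s.
Apply f = pc/h: f = 6.093e17 Hz.
Converting to PHz: f = 609.3 PHz ≈ 609 PHz.

609 PHz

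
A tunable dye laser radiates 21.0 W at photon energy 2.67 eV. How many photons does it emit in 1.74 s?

Total energy: E_total = P·t = 21.0 × 1.74 = 36.54 J.
Per-photon energy: E = 4.278e-19 J.
N = E_total / E_photon = 8.54e19.

8.54e19 photons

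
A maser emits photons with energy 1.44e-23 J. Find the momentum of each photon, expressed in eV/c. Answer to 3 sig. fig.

8.99e-5 eV/c

Use c = 2.99792458e8 m/s, 1 eV = 1.602176634e-19 J.
The photon relation is p = E/c, giving p = 4.803e-32 kg·m/s.
Converting to eV/c: p = 8.988e-5 eV/c ≈ 8.99e-5 eV/c.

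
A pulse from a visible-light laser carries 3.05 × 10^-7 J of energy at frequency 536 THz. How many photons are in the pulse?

8.59 × 10^11 photons

Per-photon energy: E = 3.552 × 10^-19 J (from frequency = 536 THz).
N = E_total / E_photon = 3.05 × 10^-7 J / 3.552 × 10^-19 J = 8.59 × 10^11.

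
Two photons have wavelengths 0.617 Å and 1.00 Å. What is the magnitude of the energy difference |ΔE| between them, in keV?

7.70 keV

Using E = hc/λ: E₁ = 3.220 × 10^-15 J, E₂ = 1.986 × 10^-15 J.
|ΔE| = |3.220 × 10^-15 − 1.986 × 10^-15| = 1.23 × 10^-15 J = 7.70 keV.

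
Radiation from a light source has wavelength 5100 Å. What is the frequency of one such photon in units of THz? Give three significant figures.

Convert to SI: λ = 5100 Å = 5.1 × 10^-7 m.
For a photon f = c/λ, so f = 5.878 × 10^14 Hz.
Converting to THz: f = 587.8 THz ≈ 588 THz.

588 THz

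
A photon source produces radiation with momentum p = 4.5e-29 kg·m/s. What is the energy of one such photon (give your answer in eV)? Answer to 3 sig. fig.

Use c = 2.99792458e8 m/s, 1 eV = 1.602176634e-19 J.
Since E = pc for a photon, E = 1.349e-20 J.
Converting to eV: E = 0.08420 eV ≈ 0.0842 eV.

0.0842 eV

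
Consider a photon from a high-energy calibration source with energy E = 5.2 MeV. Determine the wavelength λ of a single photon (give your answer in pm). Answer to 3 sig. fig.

0.238 pm

First convert: E = 5.2 MeV = 8.3313 × 10^-13 J.
Since λ = hc/E for a photon, λ = 2.384 × 10^-13 m.
Converting to pm: λ = 0.2384 pm ≈ 0.238 pm.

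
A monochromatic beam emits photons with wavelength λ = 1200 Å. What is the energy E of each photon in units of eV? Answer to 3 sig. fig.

First convert: λ = 1200 Å = 1.2 × 10^-7 m.
Apply E = hc/λ: E = 1.655 × 10^-18 J.
Converting to eV: E = 10.33 eV ≈ 10.3 eV.

10.3 eV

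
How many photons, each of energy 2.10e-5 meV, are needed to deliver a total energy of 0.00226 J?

Per-photon energy: E = 3.365e-27 J (from energy = 2.10e-5 meV).
N = E_total / E_photon = 0.00226 J / 3.365e-27 J = 6.72e23.

6.72e23 photons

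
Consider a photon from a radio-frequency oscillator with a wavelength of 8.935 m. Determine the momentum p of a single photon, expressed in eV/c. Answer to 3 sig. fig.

1.39 × 10^-7 eV/c

(h = 6.62607015 × 10^-34 J·s, c = 2.99792458 × 10^8 m/s, 1 eV = 1.602176634 × 10^-19 J.)
Apply p = h/λ: p = 7.416 × 10^-35 kg·m/s.
Converting to eV/c: p = 1.388 × 10^-7 eV/c ≈ 1.39 × 10^-7 eV/c.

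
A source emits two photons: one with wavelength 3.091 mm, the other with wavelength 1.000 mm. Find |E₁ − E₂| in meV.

0.839 meV

Using E = hc/λ: E₁ = 6.4265 × 10^-23 J, E₂ = 1.9864 × 10^-22 J.
|ΔE| = |6.4265 × 10^-23 − 1.9864 × 10^-22| = 1.34 × 10^-22 J = 0.839 meV.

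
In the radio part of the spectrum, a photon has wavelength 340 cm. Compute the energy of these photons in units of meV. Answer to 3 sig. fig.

3.65·10^-4 meV

(h = 6.62607015·10^-34 J·s, c = 2.99792458·10^8 m/s, 1 eV = 1.602176634·10^-19 J.)
In SI units: λ = 340 cm = 3.4 m.
The photon relation is E = hc/λ, giving E = 5.842·10^-26 J.
Converting to meV: E = 3.647·10^-4 meV ≈ 3.65·10^-4 meV.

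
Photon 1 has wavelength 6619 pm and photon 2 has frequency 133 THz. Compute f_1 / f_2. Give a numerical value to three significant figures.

341

f_1 = 4.529 × 10^16 Hz (from wavelength = 6619 pm, via f = c/λ).
f_2 = 1.330 × 10^14 Hz (from frequency = 133 THz, via f given directly).
Ratio = 4.529 × 10^16 / 1.330 × 10^14 = 341.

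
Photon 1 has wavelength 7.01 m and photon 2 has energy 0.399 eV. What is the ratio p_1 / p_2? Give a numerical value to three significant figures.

4.43 × 10^-7

p_1 = 9.452 × 10^-35 kg·m/s (from wavelength = 7.01 m, via p = h/λ).
p_2 = 2.132 × 10^-28 kg·m/s (from energy = 0.399 eV, via p = E/c).
Ratio = 9.452 × 10^-35 / 2.132 × 10^-28 = 4.43 × 10^-7.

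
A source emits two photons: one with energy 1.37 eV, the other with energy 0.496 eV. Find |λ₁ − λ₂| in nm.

Using λ = hc/E: λ₁ = 9.050e-7 m, λ₂ = 2.500e-6 m.
|Δλ| = |9.050e-7 − 2.500e-6| = 1.59e-6 m = 1590 nm.

1590 nm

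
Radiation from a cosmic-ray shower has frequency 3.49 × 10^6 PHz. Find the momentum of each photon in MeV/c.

(h = 6.62607015 × 10^-34 J·s, c = 2.99792458 × 10^8 m/s, 1 eV = 1.602176634 × 10^-19 J.)
First convert: f = 3.49 × 10^6 PHz = 3.49 × 10^21 Hz.
For a photon p = hf/c, so p = 7.714 × 10^-21 kg·m/s.
Converting to MeV/c: p = 14.43 MeV/c ≈ 14.4 MeV/c.

14.4 MeV/c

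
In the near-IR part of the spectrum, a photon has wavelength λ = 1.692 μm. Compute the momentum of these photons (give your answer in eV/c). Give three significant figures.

0.733 eV/c

In SI units: λ = 1.692 μm = 1.692 × 10^-6 m.
Since p = h/λ for a photon, p = 3.916 × 10^-28 kg·m/s.
Converting to eV/c: p = 0.7328 eV/c ≈ 0.733 eV/c.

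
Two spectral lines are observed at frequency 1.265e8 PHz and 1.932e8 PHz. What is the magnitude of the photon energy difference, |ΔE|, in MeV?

Using E = hf: E₁ = 8.3820e-11 J, E₂ = 1.2802e-10 J.
|ΔE| = |8.3820e-11 − 1.2802e-10| = 4.42e-11 J = 276 MeV.

276 MeV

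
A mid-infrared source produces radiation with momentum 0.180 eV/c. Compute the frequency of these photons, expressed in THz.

43.5 THz

Use h = 6.62607015e-34 J·s, c = 2.99792458e8 m/s, 1 eV = 1.602176634e-19 J.
First convert: p = 0.180 eV/c = 9.6197e-29 kg·m/s.
Since f = pc/h for a photon, f = 4.352e13 Hz.
Converting to THz: f = 43.52 THz ≈ 43.5 THz.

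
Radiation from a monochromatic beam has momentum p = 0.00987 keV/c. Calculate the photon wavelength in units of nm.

First convert: p = 0.00987 keV/c = 5.2748 × 10^-27 kg·m/s.
Since λ = h/p for a photon, λ = 1.256 × 10^-7 m.
Converting to nm: λ = 125.6 nm ≈ 126 nm.

126 nm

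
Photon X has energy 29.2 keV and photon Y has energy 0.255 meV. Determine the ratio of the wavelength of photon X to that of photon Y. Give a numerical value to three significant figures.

λ_X = 4.246 × 10^-11 m (from energy = 29.2 keV, via λ = hc/E).
λ_Y = 0.004862 m (from energy = 0.255 meV, via λ = hc/E).
Ratio = 4.246 × 10^-11 / 0.004862 = 8.73 × 10^-9.

8.73 × 10^-9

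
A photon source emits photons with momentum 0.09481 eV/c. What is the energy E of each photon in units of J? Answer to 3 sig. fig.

Take c = 2.99792458 × 10^8 m/s, 1 eV = 1.602176634 × 10^-19 J.
First convert: p = 0.09481 eV/c = 5.0669 × 10^-29 kg·m/s.
Since E = pc for a photon, E = 1.519 × 10^-20 J.
So E ≈ 1.52 × 10^-20 J.

1.52 × 10^-20 J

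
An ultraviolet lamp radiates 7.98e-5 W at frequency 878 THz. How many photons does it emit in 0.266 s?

Total energy: E_total = P·t = 7.98e-5 × 0.266 = 2.123e-5 J.
Per-photon energy: E = 5.818e-19 J.
N = E_total / E_photon = 3.65e13.

3.65e13 photons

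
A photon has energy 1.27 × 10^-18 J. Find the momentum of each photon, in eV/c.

(c = 2.99792458 × 10^8 m/s, 1 eV = 1.602176634 × 10^-19 J.)
For a photon p = E/c, so p = 4.236 × 10^-27 kg·m/s.
Converting to eV/c: p = 7.927 eV/c ≈ 7.93 eV/c.

7.93 eV/c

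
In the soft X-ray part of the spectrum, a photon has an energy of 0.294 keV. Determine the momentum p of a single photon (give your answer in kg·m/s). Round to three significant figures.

1.57 × 10^-25 kg·m/s

Take c = 2.99792458 × 10^8 m/s, 1 eV = 1.602176634 × 10^-19 J.
Convert to SI: E = 0.294 keV = 4.7104 × 10^-17 J.
Apply p = E/c: p = 1.571 × 10^-25 kg·m/s.
So p ≈ 1.57 × 10^-25 kg·m/s.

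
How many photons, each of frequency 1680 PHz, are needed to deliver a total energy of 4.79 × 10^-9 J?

Per-photon energy: E = 1.113 × 10^-15 J (from frequency = 1680 PHz).
N = E_total / E_photon = 4.79 × 10^-9 J / 1.113 × 10^-15 J = 4.30 × 10^6.

4.30 × 10^6 photons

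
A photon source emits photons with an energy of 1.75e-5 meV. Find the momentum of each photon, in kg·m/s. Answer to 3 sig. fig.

9.35e-36 kg·m/s

In SI units: E = 1.75e-5 meV = 2.8038e-27 J.
The photon relation is p = E/c, giving p = 9.353e-36 kg·m/s.
So p ≈ 9.35e-36 kg·m/s.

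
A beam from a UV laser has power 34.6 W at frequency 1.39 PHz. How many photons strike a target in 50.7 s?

1.90·10^21 photons

Total energy: E_total = P·t = 34.6 × 50.7 = 1754 J.
Per-photon energy: E = 9.210·10^-19 J.
N = E_total / E_photon = 1.90·10^21.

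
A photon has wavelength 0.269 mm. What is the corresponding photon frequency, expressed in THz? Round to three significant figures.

Convert to SI: λ = 0.269 mm = 2.69e-4 m.
For a photon f = c/λ, so f = 1.114e12 Hz.
Converting to THz: f = 1.114 THz ≈ 1.11 THz.

1.11 THz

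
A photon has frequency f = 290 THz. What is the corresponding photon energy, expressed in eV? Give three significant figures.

In SI units: f = 290 THz = 2.9 × 10^14 Hz.
The photon relation is E = hf, giving E = 1.922 × 10^-19 J.
Converting to eV: E = 1.199 eV ≈ 1.20 eV.

1.20 eV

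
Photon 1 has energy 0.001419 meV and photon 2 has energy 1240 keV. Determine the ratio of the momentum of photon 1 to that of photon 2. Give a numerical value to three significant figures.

p_1 = 7.584e-34 kg·m/s (from energy = 0.001419 meV, via p = E/c).
p_2 = 6.627e-22 kg·m/s (from energy = 1240 keV, via p = E/c).
Ratio = 7.584e-34 / 6.627e-22 = 1.14e-12.

1.14e-12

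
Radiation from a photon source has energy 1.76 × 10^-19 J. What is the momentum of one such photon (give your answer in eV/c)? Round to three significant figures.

1.10 eV/c

Since p = E/c for a photon, p = 5.871 × 10^-28 kg·m/s.
Converting to eV/c: p = 1.099 eV/c ≈ 1.10 eV/c.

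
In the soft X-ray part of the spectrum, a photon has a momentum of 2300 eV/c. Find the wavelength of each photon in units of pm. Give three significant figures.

Take h = 6.62607015·10^-34 J·s, c = 2.99792458·10^8 m/s, 1 eV = 1.602176634·10^-19 J.
In SI units: p = 2300 eV/c = 1.2292·10^-24 kg·m/s.
Since λ = h/p for a photon, λ = 5.391·10^-10 m.
Converting to pm: λ = 539.1 pm ≈ 539 pm.

539 pm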